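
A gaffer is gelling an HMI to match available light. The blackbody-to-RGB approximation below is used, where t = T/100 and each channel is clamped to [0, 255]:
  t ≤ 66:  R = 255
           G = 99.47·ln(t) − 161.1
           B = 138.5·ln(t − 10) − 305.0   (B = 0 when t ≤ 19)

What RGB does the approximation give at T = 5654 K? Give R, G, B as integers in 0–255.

t = 5654/100 = 56.54; the t ≤ 66 branch applies.
R = 255 by definition for t ≤ 66.
G = 99.47·ln 56.54 − 161.1 = 99.47·4.0349 − 161.1 = 240.256.
B = 138.5·ln(56.54 − 10) − 305.0 = 138.5·ln 46.54 − 305.0 = 138.5·3.8403 − 305.0 = 226.883.
Rounded: (255, 240, 227).

R=255, G=240, B=227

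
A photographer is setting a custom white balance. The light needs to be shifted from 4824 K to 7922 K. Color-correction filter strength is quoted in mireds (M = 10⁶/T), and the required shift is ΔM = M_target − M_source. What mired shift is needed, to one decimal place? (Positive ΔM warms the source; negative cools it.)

M_source = 10⁶/4824 = 207.297; M_target = 10⁶/7922 = 126.231.
ΔM = 126.231 − 207.297 = -81.066 → -81.1 mireds, a cooling shift.

-81.1 mireds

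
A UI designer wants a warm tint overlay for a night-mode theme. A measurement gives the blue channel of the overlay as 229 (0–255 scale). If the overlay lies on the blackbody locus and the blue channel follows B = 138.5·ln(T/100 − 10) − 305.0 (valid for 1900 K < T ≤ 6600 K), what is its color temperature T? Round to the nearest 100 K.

ln(t − 10) = (229 + 305.0) / 138.5 = 3.8556.
t − 10 = e^3.8556 = 47.257, so t = 57.257.
T = 100·t = 5726 K → 5700 K to the nearest 100 K.

5700 K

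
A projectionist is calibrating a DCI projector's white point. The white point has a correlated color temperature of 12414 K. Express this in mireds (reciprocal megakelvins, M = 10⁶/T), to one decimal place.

M = 10⁶ / 12414 = 80.554 → 80.6 mireds.

80.6 mireds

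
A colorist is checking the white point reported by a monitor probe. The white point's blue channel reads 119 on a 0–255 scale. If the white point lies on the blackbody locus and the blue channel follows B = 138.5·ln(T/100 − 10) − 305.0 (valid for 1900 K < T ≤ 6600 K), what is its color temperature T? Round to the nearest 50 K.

ln(t − 10) = (119 + 305.0) / 138.5 = 3.0614.
t − 10 = e^3.0614 = 21.357, so t = 31.357.
T = 100·t = 3136 K → 3150 K to the nearest 50 K.

3150 K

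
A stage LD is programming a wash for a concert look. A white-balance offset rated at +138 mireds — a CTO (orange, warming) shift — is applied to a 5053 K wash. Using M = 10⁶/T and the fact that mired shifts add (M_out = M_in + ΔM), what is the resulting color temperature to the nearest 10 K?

2980 K

M_in = 10⁶/5053 = 197.90 mireds.
M_out = 197.90 + (+138) = 335.90 mireds.
T_out = 10⁶/335.90 = 2977.1 K → 2980 K.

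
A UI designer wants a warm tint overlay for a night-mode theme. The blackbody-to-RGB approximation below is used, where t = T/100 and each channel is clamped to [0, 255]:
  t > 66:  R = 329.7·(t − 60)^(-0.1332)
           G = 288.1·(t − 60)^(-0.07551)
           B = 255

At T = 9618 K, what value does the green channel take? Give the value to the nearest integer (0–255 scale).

t = 9618/100 = 96.18; the t > 66 branch applies.
G = 288.1·(96.18 − 60)^(-0.07551) = 288.1·36.18^(-0.07551) = 288.1·0.76264 = 219.717.
Rounded: 220.

220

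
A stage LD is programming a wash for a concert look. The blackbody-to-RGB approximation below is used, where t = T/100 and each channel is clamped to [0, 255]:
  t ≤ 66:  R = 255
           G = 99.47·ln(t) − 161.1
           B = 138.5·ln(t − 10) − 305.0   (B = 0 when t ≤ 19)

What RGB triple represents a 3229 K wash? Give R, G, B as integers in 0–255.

t = 3229/100 = 32.29; the t ≤ 66 branch applies.
R = 255 by definition for t ≤ 66.
G = 99.47·ln 32.29 − 161.1 = 99.47·3.4748 − 161.1 = 184.534.
B = 138.5·ln(32.29 − 10) − 305.0 = 138.5·ln 22.29 − 305.0 = 138.5·3.1041 − 305.0 = 124.923.
Rounded: (255, 185, 125).

R=255, G=185, B=125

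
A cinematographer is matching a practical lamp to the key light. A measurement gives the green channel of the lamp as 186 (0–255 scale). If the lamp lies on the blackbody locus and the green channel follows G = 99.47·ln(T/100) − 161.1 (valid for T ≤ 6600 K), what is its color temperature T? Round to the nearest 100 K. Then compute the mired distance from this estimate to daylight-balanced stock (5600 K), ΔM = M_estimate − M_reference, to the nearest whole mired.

ln t = (186 + 161.1) / 99.47 = 3.4895.
t = e^3.4895 = 32.769.
T = 100·t = 3277 K → 3300 K to the nearest 100 K.
M_estimate = 10⁶/3300 = 303.03; M_reference = 10⁶/5600 = 178.57.
ΔM = 303.03 − 178.57 = 124.46 → +124 mireds.

+124 mireds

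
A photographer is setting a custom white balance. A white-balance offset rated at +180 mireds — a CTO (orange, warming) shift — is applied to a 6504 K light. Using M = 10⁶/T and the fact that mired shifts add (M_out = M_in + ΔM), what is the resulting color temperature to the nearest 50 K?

M_in = 10⁶/6504 = 153.75 mireds.
M_out = 153.75 + (+180) = 333.75 mireds.
T_out = 10⁶/333.75 = 2996.2 K → 3000 K.

3000 K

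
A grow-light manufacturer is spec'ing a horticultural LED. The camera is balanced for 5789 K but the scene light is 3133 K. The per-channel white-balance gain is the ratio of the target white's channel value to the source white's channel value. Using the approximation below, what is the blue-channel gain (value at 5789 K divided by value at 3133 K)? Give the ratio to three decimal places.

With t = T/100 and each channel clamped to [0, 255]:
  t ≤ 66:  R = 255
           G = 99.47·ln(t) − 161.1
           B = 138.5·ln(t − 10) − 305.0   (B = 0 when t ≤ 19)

At 3133 K (t = 31.33):
  B = 138.5·ln(31.33 − 10) − 305.0 = 138.5·ln 21.33 − 305.0 = 138.5·3.0601 − 305.0 = 118.826.
At 5789 K (t = 57.89):
  B = 138.5·ln(57.89 − 10) − 305.0 = 138.5·ln 47.89 − 305.0 = 138.5·3.8689 − 305.0 = 230.844.
Gain = 230.844 / 118.826 = 1.9427 → 1.943.

1.943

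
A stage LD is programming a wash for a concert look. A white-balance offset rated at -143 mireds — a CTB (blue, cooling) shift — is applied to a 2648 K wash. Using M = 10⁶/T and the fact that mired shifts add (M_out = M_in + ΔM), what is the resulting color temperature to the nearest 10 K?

M_in = 10⁶/2648 = 377.64 mireds.
M_out = 377.64 + (-143) = 234.64 mireds.
T_out = 10⁶/234.64 = 4261.8 K → 4260 K.

4260 K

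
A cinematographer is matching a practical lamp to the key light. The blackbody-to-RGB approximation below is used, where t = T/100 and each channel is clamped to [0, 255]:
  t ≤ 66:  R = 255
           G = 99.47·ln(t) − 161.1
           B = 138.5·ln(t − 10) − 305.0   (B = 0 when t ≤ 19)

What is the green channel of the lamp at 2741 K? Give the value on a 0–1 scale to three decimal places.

t = 2741/100 = 27.41; the t ≤ 66 branch applies.
G = 99.47·ln 27.41 − 161.1 = 99.47·3.3109 − 161.1 = 168.236.
On a 0–1 scale: 168.236/255 = 0.6597 → 0.660.

0.660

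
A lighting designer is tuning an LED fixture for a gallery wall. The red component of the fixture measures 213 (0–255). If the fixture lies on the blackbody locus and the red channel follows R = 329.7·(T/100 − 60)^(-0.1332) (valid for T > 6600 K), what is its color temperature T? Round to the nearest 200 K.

8600 K

(t − 60)^(-0.1332) = 213/329.7 = 0.64604.
t − 60 = 0.64604^(1/-0.1332) = 0.64604^(-7.508) = 26.575, so t = 86.575.
T = 100·t = 8657 K → 8600 K to the nearest 200 K.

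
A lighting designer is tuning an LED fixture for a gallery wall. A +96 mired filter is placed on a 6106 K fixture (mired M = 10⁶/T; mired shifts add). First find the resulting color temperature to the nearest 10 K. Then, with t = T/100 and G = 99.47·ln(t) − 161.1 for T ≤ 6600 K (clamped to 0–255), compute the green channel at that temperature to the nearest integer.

M_in = 10⁶/6106 = 163.77; M_out = 163.77 + (+96) = 259.77.
T_out = 10⁶/259.77 = 3849.5 K → 3850 K; t = 38.5.
G = 99.47·ln 38.5 − 161.1 = 99.47·3.6507 − 161.1 = 202.031.
Rounded: 202.

202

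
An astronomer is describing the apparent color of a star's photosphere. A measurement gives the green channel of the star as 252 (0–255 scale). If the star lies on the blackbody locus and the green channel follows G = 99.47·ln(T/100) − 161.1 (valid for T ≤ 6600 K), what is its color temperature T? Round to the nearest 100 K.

ln t = (252 + 161.1) / 99.47 = 4.1530.
t = e^4.1530 = 63.625.
T = 100·t = 6363 K → 6400 K to the nearest 100 K.

6400 K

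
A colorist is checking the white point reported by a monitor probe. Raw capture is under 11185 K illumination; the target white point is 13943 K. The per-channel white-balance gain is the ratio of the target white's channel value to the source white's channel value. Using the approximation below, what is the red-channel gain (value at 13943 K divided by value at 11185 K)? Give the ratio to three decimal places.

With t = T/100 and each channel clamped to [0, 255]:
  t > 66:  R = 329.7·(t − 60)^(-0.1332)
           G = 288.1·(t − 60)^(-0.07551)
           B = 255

0.945

At 11185 K (t = 111.85):
  R = 329.7·(111.85 − 60)^(-0.1332) = 329.7·51.85^(-0.1332) = 329.7·0.59101 = 194.856.
At 13943 K (t = 139.43):
  R = 329.7·(139.43 − 60)^(-0.1332) = 329.7·79.43^(-0.1332) = 329.7·0.55837 = 184.095.
Gain = 184.095 / 194.856 = 0.9448 → 0.945.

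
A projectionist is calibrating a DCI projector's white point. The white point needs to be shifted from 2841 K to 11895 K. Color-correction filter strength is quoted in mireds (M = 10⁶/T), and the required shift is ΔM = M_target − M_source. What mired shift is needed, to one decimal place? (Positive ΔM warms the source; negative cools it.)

-267.9 mireds

M_source = 10⁶/2841 = 351.989; M_target = 10⁶/11895 = 84.069.
ΔM = 84.069 − 351.989 = -267.920 → -267.9 mireds, a cooling shift.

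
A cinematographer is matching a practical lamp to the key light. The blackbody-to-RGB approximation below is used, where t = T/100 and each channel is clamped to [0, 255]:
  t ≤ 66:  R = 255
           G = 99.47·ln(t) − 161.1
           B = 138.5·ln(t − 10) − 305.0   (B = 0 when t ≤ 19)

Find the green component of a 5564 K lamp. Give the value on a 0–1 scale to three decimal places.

t = 5564/100 = 55.64; the t ≤ 66 branch applies.
G = 99.47·ln 55.64 − 161.1 = 99.47·4.0189 − 161.1 = 238.660.
On a 0–1 scale: 238.660/255 = 0.9359 → 0.936.

0.936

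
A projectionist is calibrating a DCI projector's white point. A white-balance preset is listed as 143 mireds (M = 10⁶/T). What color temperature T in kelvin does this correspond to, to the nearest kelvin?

T = 10⁶ / 143 = 6993.01 K → 6993 K.

6993 K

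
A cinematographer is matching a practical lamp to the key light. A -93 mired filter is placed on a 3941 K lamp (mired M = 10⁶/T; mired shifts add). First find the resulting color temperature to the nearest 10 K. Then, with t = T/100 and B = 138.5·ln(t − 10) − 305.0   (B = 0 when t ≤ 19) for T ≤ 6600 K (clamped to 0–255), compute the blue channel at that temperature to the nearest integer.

M_in = 10⁶/3941 = 253.74; M_out = 253.74 + (-93) = 160.74.
T_out = 10⁶/160.74 = 6221.1 K → 6220 K; t = 62.2.
B = 138.5·ln(62.2 − 10) − 305.0 = 138.5·ln 52.2 − 305.0 = 138.5·3.9551 − 305.0 = 242.779.
Rounded: 243.

243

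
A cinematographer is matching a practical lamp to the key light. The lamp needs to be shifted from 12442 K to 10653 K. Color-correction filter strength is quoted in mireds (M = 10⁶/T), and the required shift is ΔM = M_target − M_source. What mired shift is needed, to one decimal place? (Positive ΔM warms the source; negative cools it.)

+13.5 mireds

M_source = 10⁶/12442 = 80.373; M_target = 10⁶/10653 = 93.870.
ΔM = 93.870 − 80.373 = 13.497 → +13.5 mireds, a warming shift.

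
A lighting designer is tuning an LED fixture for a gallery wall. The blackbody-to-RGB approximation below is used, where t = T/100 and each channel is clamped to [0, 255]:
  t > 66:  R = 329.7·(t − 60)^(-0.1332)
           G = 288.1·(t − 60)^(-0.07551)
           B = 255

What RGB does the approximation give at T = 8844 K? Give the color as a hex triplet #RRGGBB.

t = 8844/100 = 88.44; the t > 66 branch applies.
R = 329.7·(88.44 − 60)^(-0.1332) = 329.7·28.44^(-0.1332) = 329.7·0.64023 = 211.084.
G = 288.1·(88.44 − 60)^(-0.07551) = 288.1·28.44^(-0.07551) = 288.1·0.77663 = 223.747.
B = 255 by definition for t > 66.
Rounded: (211, 224, 255).
In hex: #D3E0FF.

#D3E0FF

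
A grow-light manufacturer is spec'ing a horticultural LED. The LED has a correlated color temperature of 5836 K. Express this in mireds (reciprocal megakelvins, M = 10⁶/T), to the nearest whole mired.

M = 10⁶ / 5836 = 171.350 → 171 mireds.

171 mireds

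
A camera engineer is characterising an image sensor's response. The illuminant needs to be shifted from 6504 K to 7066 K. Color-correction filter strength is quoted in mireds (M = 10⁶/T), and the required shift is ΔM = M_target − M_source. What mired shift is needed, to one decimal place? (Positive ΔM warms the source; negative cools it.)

M_source = 10⁶/6504 = 153.752; M_target = 10⁶/7066 = 141.523.
ΔM = 141.523 − 153.752 = -12.229 → -12.2 mireds, a cooling shift.

-12.2 mireds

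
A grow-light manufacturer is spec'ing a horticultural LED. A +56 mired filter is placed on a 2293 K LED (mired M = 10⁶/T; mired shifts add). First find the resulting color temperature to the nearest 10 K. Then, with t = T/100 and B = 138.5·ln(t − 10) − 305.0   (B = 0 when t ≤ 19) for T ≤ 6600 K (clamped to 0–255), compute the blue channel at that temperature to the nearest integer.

M_in = 10⁶/2293 = 436.11; M_out = 436.11 + (+56) = 492.11.
T_out = 10⁶/492.11 = 2032.1 K → 2030 K; t = 20.3.
B = 138.5·ln(20.3 − 10) − 305.0 = 138.5·ln 10.3 − 305.0 = 138.5·2.3321 − 305.0 = 18.002.
Rounded: 18.

18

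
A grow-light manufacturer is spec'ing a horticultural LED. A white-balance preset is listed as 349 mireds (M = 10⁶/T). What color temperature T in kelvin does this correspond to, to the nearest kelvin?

2865 K

T = 10⁶ / 349 = 2865.33 K → 2865 K.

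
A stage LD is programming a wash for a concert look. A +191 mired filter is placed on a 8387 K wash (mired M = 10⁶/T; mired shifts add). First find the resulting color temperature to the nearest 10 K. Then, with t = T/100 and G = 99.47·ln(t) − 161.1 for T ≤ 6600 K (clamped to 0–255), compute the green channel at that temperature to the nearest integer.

184

M_in = 10⁶/8387 = 119.23; M_out = 119.23 + (+191) = 310.23.
T_out = 10⁶/310.23 = 3223.4 K → 3220 K; t = 32.2.
G = 99.47·ln 32.2 − 161.1 = 99.47·3.4720 − 161.1 = 184.257.
Rounded: 184.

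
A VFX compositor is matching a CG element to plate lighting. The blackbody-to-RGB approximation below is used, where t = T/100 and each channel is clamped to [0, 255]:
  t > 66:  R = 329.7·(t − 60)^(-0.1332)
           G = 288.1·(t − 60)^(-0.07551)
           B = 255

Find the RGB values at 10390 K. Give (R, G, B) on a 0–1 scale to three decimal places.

t = 10390/100 = 103.9; the t > 66 branch applies.
R = 329.7·(103.9 − 60)^(-0.1332) = 329.7·43.9^(-0.1332) = 329.7·0.60426 = 199.224.
G = 288.1·(103.9 − 60)^(-0.07551) = 288.1·43.9^(-0.07551) = 288.1·0.75158 = 216.531.
B = 255 by definition for t > 66.
Dividing each by 255: (0.7813, 0.8491, 1.0000) → (0.781, 0.849, 1.000).

(0.781, 0.849, 1.000)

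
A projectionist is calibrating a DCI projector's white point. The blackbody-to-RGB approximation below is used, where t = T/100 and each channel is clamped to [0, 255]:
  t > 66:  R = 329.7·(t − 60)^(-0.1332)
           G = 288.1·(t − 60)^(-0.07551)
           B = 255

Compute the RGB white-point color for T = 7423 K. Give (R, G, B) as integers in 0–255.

(231, 236, 255)

t = 7423/100 = 74.23; the t > 66 branch applies.
R = 329.7·(74.23 − 60)^(-0.1332) = 329.7·14.23^(-0.1332) = 329.7·0.70209 = 231.479.
G = 288.1·(74.23 − 60)^(-0.07551) = 288.1·14.23^(-0.07551) = 288.1·0.81832 = 235.757.
B = 255 by definition for t > 66.
Rounded: (231, 236, 255).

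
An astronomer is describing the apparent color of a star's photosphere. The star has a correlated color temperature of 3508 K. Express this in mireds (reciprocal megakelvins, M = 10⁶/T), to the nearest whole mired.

285 mireds

M = 10⁶ / 3508 = 285.063 → 285 mireds.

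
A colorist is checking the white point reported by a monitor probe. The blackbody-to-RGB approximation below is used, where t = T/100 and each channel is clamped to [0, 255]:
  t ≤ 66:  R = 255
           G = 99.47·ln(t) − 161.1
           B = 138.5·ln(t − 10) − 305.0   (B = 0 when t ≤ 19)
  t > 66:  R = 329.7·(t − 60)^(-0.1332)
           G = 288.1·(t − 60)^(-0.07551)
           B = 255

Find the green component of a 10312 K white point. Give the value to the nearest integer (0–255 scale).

217

t = 10312/100 = 103.12; the t > 66 branch applies.
G = 288.1·(103.12 − 60)^(-0.07551) = 288.1·43.12^(-0.07551) = 288.1·0.75260 = 216.825.
Rounded: 217.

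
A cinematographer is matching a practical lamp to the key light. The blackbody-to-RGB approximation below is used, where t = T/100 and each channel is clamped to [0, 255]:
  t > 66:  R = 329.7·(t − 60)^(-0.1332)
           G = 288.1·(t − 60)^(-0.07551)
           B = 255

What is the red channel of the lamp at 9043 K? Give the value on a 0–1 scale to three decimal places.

0.820

t = 9043/100 = 90.43; the t > 66 branch applies.
R = 329.7·(90.43 − 60)^(-0.1332) = 329.7·30.43^(-0.1332) = 329.7·0.63449 = 209.191.
On a 0–1 scale: 209.191/255 = 0.8204 → 0.820.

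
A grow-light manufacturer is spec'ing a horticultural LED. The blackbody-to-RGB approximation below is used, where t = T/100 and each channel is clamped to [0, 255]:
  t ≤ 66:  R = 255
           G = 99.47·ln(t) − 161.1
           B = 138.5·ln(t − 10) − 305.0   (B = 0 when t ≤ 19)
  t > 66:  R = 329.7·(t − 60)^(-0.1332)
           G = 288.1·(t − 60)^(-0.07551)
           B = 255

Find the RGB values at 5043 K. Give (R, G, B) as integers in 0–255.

(255, 229, 207)

t = 5043/100 = 50.43; the t ≤ 66 branch applies.
R = 255 by definition for t ≤ 66.
G = 99.47·ln 50.43 − 161.1 = 99.47·3.9206 − 161.1 = 228.881.
B = 138.5·ln(50.43 − 10) − 305.0 = 138.5·ln 40.43 − 305.0 = 138.5·3.6996 − 305.0 = 207.391.
Rounded: (255, 229, 207).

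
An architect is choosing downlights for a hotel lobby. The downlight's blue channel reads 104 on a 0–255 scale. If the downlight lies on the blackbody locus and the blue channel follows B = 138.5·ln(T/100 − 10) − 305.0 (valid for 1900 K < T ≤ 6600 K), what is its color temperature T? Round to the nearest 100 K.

ln(t − 10) = (104 + 305.0) / 138.5 = 2.9531.
t − 10 = e^2.9531 = 19.165, so t = 29.165.
T = 100·t = 2916 K → 2900 K to the nearest 100 K.

2900 K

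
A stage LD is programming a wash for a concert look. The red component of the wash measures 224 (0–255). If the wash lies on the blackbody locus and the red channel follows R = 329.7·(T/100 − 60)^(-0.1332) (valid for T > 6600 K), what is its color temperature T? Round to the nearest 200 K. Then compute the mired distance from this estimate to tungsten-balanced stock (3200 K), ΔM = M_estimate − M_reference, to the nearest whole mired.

(t − 60)^(-0.1332) = 224/329.7 = 0.67941.
t − 60 = 0.67941^(1/-0.1332) = 0.67941^(-7.508) = 18.209, so t = 78.209.
T = 100·t = 7821 K → 7800 K to the nearest 200 K.
M_estimate = 10⁶/7800 = 128.21; M_reference = 10⁶/3200 = 312.50.
ΔM = 128.21 − 312.50 = -184.29 → -184 mireds.

-184 mireds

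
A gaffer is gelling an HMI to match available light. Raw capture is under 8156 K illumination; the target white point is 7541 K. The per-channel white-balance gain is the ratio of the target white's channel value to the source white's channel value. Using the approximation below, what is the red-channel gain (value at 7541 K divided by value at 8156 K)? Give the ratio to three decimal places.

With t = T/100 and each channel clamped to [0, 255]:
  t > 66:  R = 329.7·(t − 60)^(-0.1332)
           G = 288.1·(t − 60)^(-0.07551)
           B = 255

At 8156 K (t = 81.56):
  R = 329.7·(81.56 − 60)^(-0.1332) = 329.7·21.56^(-0.1332) = 329.7·0.66429 = 219.017.
At 7541 K (t = 75.41):
  R = 329.7·(75.41 − 60)^(-0.1332) = 329.7·15.41^(-0.1332) = 329.7·0.69468 = 229.036.
Gain = 229.036 / 219.017 = 1.0457 → 1.046.

1.046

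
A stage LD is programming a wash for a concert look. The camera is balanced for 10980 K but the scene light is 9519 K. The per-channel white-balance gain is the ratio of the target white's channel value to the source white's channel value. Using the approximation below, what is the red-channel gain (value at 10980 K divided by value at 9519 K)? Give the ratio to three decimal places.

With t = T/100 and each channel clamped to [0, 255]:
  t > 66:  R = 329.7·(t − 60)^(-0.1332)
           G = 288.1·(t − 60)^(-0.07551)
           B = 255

At 9519 K (t = 95.19):
  R = 329.7·(95.19 − 60)^(-0.1332) = 329.7·35.19^(-0.1332) = 329.7·0.62232 = 205.180.
At 10980 K (t = 109.8):
  R = 329.7·(109.8 − 60)^(-0.1332) = 329.7·49.8^(-0.1332) = 329.7·0.59420 = 195.906.
Gain = 195.906 / 205.180 = 0.9548 → 0.955.

0.955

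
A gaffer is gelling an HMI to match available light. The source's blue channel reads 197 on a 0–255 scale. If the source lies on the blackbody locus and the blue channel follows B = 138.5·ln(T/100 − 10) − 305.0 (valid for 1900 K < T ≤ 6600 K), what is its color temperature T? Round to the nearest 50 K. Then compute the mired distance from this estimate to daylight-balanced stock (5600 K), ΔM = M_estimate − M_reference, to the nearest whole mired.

ln(t − 10) = (197 + 305.0) / 138.5 = 3.6245.
t − 10 = e^3.6245 = 37.508, so t = 47.508.
T = 100·t = 4751 K → 4750 K to the nearest 50 K.
M_estimate = 10⁶/4750 = 210.53; M_reference = 10⁶/5600 = 178.57.
ΔM = 210.53 − 178.57 = 31.95 → +32 mireds.

+32 mireds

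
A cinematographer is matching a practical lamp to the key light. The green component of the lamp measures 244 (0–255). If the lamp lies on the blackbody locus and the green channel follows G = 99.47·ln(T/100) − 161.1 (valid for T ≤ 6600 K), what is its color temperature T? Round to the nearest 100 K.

ln t = (244 + 161.1) / 99.47 = 4.0726.
t = e^4.0726 = 58.709.
T = 100·t = 5871 K → 5900 K to the nearest 100 K.

5900 K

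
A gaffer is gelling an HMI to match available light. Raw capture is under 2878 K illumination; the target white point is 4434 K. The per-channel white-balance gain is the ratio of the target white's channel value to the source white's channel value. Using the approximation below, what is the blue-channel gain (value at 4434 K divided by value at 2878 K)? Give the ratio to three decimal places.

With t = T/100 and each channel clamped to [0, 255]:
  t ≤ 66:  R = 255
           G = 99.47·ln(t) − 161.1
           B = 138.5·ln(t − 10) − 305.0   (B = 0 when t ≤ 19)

At 2878 K (t = 28.78):
  B = 138.5·ln(28.78 − 10) − 305.0 = 138.5·ln 18.78 − 305.0 = 138.5·2.9328 − 305.0 = 101.192.
At 4434 K (t = 44.34):
  B = 138.5·ln(44.34 − 10) − 305.0 = 138.5·ln 34.34 − 305.0 = 138.5·3.5363 − 305.0 = 184.779.
Gain = 184.779 / 101.192 = 1.8260 → 1.826.

1.826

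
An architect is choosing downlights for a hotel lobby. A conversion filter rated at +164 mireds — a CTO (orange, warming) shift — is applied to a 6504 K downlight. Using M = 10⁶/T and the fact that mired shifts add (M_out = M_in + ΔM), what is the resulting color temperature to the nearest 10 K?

M_in = 10⁶/6504 = 153.75 mireds.
M_out = 153.75 + (+164) = 317.75 mireds.
T_out = 10⁶/317.75 = 3147.1 K → 3150 K.

3150 K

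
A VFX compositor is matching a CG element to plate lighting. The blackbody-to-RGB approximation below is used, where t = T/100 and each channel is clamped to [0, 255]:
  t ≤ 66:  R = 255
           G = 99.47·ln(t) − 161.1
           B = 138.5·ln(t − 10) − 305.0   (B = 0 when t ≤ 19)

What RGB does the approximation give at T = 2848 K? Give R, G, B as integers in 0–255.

R=255, G=172, B=99

t = 2848/100 = 28.48; the t ≤ 66 branch applies.
R = 255 by definition for t ≤ 66.
G = 99.47·ln 28.48 − 161.1 = 99.47·3.3492 − 161.1 = 172.045.
B = 138.5·ln(28.48 − 10) − 305.0 = 138.5·ln 18.48 − 305.0 = 138.5·2.9167 − 305.0 = 98.961.
Rounded: (255, 172, 99).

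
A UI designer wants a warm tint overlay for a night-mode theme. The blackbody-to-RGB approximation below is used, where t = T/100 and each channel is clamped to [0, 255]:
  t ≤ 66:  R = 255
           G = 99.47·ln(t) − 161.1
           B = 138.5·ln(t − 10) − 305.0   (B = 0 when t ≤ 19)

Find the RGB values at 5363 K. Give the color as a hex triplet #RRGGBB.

#FFEBDA

t = 5363/100 = 53.63; the t ≤ 66 branch applies.
R = 255 by definition for t ≤ 66.
G = 99.47·ln 53.63 − 161.1 = 99.47·3.9821 − 161.1 = 235.000.
B = 138.5·ln(53.63 − 10) − 305.0 = 138.5·ln 43.63 − 305.0 = 138.5·3.7757 − 305.0 = 217.941.
Rounded: (255, 235, 218).
In hex: #FFEBDA.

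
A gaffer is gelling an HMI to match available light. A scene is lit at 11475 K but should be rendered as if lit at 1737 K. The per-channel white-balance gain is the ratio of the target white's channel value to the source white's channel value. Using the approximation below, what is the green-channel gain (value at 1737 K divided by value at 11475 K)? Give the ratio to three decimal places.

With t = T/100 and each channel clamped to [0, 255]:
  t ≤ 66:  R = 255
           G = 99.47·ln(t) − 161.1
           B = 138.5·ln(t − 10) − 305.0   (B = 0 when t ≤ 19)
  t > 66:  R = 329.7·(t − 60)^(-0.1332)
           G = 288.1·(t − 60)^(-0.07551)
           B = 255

0.577

At 11475 K (t = 114.75):
  G = 288.1·(114.75 − 60)^(-0.07551) = 288.1·54.75^(-0.07551) = 288.1·0.73915 = 212.950.
At 1737 K (t = 17.37):
  G = 99.47·ln 17.37 − 161.1 = 99.47·2.8547 − 161.1 = 122.861.
Gain = 122.861 / 212.950 = 0.5769 → 0.577.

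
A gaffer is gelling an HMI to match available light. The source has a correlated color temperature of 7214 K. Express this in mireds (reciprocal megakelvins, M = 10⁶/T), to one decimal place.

M = 10⁶ / 7214 = 138.619 → 138.6 mireds.

138.6 mireds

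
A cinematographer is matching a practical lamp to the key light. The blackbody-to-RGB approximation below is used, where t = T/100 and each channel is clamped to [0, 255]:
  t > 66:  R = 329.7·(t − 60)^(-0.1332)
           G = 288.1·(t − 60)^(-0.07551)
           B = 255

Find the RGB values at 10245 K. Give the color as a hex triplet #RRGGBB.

t = 10245/100 = 102.45; the t > 66 branch applies.
R = 329.7·(102.45 − 60)^(-0.1332) = 329.7·42.45^(-0.1332) = 329.7·0.60697 = 200.118.
G = 288.1·(102.45 − 60)^(-0.07551) = 288.1·42.45^(-0.07551) = 288.1·0.75349 = 217.081.
B = 255 by definition for t > 66.
Rounded: (200, 217, 255).
In hex: #C8D9FF.

#C8D9FF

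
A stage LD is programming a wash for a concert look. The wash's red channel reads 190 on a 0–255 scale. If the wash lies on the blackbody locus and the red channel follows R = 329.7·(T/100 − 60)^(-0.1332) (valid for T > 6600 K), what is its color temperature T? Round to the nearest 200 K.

12200 K

(t − 60)^(-0.1332) = 190/329.7 = 0.57628.
t − 60 = 0.57628^(1/-0.1332) = 0.57628^(-7.508) = 62.667, so t = 122.667.
T = 100·t = 12267 K → 12200 K to the nearest 200 K.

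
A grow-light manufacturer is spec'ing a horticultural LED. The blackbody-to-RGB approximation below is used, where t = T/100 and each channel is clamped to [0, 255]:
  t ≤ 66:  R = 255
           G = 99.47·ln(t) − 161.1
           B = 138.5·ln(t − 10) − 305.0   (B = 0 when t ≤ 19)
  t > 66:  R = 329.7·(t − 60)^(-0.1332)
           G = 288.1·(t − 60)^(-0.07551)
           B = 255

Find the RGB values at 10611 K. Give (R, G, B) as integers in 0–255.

t = 10611/100 = 106.11; the t > 66 branch applies.
R = 329.7·(106.11 − 60)^(-0.1332) = 329.7·46.11^(-0.1332) = 329.7·0.60032 = 197.925.
G = 288.1·(106.11 − 60)^(-0.07551) = 288.1·46.11^(-0.07551) = 288.1·0.74880 = 215.730.
B = 255 by definition for t > 66.
Rounded: (198, 216, 255).

(198, 216, 255)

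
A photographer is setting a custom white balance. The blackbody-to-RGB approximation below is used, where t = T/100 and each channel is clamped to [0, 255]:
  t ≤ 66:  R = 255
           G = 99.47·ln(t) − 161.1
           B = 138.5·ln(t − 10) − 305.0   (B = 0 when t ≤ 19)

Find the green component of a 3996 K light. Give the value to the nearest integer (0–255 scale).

206

t = 3996/100 = 39.96; the t ≤ 66 branch applies.
G = 99.47·ln 39.96 − 161.1 = 99.47·3.6879 − 161.1 = 205.733.
Rounded: 206.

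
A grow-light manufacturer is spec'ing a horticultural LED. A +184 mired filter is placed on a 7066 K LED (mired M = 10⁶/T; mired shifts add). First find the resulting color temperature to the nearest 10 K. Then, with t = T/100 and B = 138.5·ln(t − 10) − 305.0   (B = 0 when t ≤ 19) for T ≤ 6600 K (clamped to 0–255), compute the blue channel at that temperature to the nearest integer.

115

M_in = 10⁶/7066 = 141.52; M_out = 141.52 + (+184) = 325.52.
T_out = 10⁶/325.52 = 3072.0 K → 3070 K; t = 30.7.
B = 138.5·ln(30.7 − 10) − 305.0 = 138.5·ln 20.7 − 305.0 = 138.5·3.0301 − 305.0 = 114.674.
Rounded: 115.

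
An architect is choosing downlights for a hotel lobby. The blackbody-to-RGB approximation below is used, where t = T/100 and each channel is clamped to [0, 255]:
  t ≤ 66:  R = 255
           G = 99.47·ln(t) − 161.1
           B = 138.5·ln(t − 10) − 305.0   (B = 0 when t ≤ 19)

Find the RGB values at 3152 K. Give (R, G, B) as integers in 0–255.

(255, 182, 120)

t = 3152/100 = 31.52; the t ≤ 66 branch applies.
R = 255 by definition for t ≤ 66.
G = 99.47·ln 31.52 − 161.1 = 99.47·3.4506 − 161.1 = 182.133.
B = 138.5·ln(31.52 − 10) − 305.0 = 138.5·ln 21.52 − 305.0 = 138.5·3.0690 − 305.0 = 120.054.
Rounded: (255, 182, 120).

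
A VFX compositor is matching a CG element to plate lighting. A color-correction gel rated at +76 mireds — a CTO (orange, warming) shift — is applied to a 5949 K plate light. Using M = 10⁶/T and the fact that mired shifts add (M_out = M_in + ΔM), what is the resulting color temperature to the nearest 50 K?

4100 K

M_in = 10⁶/5949 = 168.10 mireds.
M_out = 168.10 + (+76) = 244.10 mireds.
T_out = 10⁶/244.10 = 4096.8 K → 4100 K.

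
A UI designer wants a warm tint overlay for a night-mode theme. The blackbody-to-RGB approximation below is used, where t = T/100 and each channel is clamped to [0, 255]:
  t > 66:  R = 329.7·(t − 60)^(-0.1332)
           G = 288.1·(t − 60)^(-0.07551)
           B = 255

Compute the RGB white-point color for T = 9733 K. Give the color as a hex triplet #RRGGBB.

#CCDBFF

t = 9733/100 = 97.33; the t > 66 branch applies.
R = 329.7·(97.33 − 60)^(-0.1332) = 329.7·37.33^(-0.1332) = 329.7·0.61745 = 203.573.
G = 288.1·(97.33 − 60)^(-0.07551) = 288.1·37.33^(-0.07551) = 288.1·0.76084 = 219.198.
B = 255 by definition for t > 66.
Rounded: (204, 219, 255).
In hex: #CCDBFF.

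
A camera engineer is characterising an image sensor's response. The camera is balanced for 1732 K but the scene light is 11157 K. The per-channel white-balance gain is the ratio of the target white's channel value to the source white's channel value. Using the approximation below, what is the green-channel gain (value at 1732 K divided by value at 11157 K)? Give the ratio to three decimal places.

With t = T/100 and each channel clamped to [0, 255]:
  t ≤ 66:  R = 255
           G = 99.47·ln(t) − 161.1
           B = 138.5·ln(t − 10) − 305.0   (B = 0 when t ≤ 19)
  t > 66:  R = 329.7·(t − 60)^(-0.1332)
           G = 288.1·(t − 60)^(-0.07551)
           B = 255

At 11157 K (t = 111.57):
  G = 288.1·(111.57 − 60)^(-0.07551) = 288.1·51.57^(-0.07551) = 288.1·0.74250 = 213.914.
At 1732 K (t = 17.32):
  G = 99.47·ln 17.32 − 161.1 = 99.47·2.8519 − 161.1 = 122.575.
Gain = 122.575 / 213.914 = 0.5730 → 0.573.

0.573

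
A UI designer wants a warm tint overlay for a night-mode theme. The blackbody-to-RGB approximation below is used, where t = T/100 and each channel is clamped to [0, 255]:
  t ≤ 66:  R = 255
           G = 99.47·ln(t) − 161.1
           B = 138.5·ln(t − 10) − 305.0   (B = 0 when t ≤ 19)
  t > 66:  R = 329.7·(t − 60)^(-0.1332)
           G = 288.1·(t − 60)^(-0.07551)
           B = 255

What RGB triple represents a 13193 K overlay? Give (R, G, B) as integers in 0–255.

(187, 209, 255)

t = 13193/100 = 131.93; the t > 66 branch applies.
R = 329.7·(131.93 − 60)^(-0.1332) = 329.7·71.93^(-0.1332) = 329.7·0.56580 = 186.543.
G = 288.1·(131.93 − 60)^(-0.07551) = 288.1·71.93^(-0.07551) = 288.1·0.72408 = 208.607.
B = 255 by definition for t > 66.
Rounded: (187, 209, 255).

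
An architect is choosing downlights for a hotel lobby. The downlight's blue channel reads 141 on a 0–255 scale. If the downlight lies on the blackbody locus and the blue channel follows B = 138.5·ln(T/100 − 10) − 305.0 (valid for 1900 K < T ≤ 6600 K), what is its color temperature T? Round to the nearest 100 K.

3500 K

ln(t − 10) = (141 + 305.0) / 138.5 = 3.2202.
t − 10 = e^3.2202 = 25.034, so t = 35.034.
T = 100·t = 3503 K → 3500 K to the nearest 100 K.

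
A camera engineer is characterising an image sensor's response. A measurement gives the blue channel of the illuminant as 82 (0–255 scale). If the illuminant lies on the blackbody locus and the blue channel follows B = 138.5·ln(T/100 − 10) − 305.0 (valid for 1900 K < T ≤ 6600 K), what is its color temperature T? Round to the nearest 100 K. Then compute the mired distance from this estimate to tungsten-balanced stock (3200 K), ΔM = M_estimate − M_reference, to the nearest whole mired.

+72 mireds

ln(t − 10) = (82 + 305.0) / 138.5 = 2.7942.
t − 10 = e^2.7942 = 16.350, so t = 26.350.
T = 100·t = 2635 K → 2600 K to the nearest 100 K.
M_estimate = 10⁶/2600 = 384.62; M_reference = 10⁶/3200 = 312.50.
ΔM = 384.62 − 312.50 = 72.12 → +72 mireds.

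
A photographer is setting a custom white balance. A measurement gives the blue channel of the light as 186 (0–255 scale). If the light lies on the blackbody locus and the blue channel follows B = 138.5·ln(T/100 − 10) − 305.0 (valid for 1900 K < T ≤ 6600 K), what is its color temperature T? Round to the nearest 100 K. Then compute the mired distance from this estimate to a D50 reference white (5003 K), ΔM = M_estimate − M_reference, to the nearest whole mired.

+22 mireds

ln(t − 10) = (186 + 305.0) / 138.5 = 3.5451.
t − 10 = e^3.5451 = 34.644, so t = 44.644.
T = 100·t = 4464 K → 4500 K to the nearest 100 K.
M_estimate = 10⁶/4500 = 222.22; M_reference = 10⁶/5003 = 199.88.
ΔM = 222.22 − 199.88 = 22.34 → +22 mireds.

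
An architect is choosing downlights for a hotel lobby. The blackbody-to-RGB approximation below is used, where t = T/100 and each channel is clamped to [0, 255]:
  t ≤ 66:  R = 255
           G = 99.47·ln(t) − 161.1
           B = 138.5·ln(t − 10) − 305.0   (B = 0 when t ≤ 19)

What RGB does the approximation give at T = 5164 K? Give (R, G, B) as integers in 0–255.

t = 5164/100 = 51.64; the t ≤ 66 branch applies.
R = 255 by definition for t ≤ 66.
G = 99.47·ln 51.64 − 161.1 = 99.47·3.9443 − 161.1 = 231.239.
B = 138.5·ln(51.64 − 10) − 305.0 = 138.5·ln 41.64 − 305.0 = 138.5·3.7291 − 305.0 = 211.475.
Rounded: (255, 231, 211).

(255, 231, 211)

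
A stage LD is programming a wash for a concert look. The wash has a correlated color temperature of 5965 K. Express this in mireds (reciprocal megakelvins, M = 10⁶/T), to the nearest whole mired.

168 mireds

M = 10⁶ / 5965 = 167.645 → 168 mireds.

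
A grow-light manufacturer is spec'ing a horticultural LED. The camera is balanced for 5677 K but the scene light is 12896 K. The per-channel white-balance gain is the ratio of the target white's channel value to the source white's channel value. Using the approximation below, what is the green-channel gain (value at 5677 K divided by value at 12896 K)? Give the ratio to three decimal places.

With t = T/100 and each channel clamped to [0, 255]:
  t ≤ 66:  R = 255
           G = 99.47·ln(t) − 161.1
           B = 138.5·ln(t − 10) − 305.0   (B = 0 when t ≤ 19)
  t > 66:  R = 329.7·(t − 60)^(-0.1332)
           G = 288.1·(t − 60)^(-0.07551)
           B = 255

1.150

At 12896 K (t = 128.96):
  G = 288.1·(128.96 − 60)^(-0.07551) = 288.1·68.96^(-0.07551) = 288.1·0.72639 = 209.272.
At 5677 K (t = 56.77):
  G = 99.47·ln 56.77 − 161.1 = 99.47·4.0390 − 161.1 = 240.660.
Gain = 240.660 / 209.272 = 1.1500 → 1.150.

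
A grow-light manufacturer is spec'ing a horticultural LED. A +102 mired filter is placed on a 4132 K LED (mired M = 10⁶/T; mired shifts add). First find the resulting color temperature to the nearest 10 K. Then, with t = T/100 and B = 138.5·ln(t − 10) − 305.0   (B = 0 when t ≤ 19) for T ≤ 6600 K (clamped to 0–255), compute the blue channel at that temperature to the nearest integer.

M_in = 10⁶/4132 = 242.01; M_out = 242.01 + (+102) = 344.01.
T_out = 10⁶/344.01 = 2906.9 K → 2910 K; t = 29.1.
B = 138.5·ln(29.1 − 10) − 305.0 = 138.5·ln 19.1 − 305.0 = 138.5·2.9497 − 305.0 = 103.532.
Rounded: 104.

104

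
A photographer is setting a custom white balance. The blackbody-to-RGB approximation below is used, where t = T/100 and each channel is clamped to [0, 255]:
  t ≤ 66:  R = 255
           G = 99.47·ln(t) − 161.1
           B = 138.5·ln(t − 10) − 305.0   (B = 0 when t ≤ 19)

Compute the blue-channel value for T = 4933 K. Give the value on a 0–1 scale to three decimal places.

0.798

t = 4933/100 = 49.33; the t ≤ 66 branch applies.
B = 138.5·ln(49.33 − 10) − 305.0 = 138.5·ln 39.33 − 305.0 = 138.5·3.6720 − 305.0 = 203.570.
On a 0–1 scale: 203.570/255 = 0.7983 → 0.798.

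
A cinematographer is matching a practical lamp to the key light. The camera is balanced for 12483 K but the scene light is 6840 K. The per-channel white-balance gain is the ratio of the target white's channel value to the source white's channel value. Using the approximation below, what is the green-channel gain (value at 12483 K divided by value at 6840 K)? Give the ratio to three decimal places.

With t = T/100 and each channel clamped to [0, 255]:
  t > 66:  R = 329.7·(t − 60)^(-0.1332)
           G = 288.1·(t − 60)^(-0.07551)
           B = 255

At 6840 K (t = 68.4):
  G = 288.1·(68.4 − 60)^(-0.07551) = 288.1·8.4^(-0.07551) = 288.1·0.85155 = 245.330.
At 12483 K (t = 124.83):
  G = 288.1·(124.83 − 60)^(-0.07551) = 288.1·64.83^(-0.07551) = 288.1·0.72978 = 210.250.
Gain = 210.250 / 245.330 = 0.8570 → 0.857.

0.857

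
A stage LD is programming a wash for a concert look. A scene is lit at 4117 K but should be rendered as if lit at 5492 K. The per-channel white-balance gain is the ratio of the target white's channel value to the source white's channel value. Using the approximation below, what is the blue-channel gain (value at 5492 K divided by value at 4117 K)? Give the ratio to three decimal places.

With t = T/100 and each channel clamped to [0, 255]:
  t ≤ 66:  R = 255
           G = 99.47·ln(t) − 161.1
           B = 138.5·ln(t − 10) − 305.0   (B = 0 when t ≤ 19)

1.295

At 4117 K (t = 41.17):
  B = 138.5·ln(41.17 − 10) − 305.0 = 138.5·ln 31.17 − 305.0 = 138.5·3.4395 − 305.0 = 171.365.
At 5492 K (t = 54.92):
  B = 138.5·ln(54.92 − 10) − 305.0 = 138.5·ln 44.92 − 305.0 = 138.5·3.8049 − 305.0 = 221.976.
Gain = 221.976 / 171.365 = 1.2953 → 1.295.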